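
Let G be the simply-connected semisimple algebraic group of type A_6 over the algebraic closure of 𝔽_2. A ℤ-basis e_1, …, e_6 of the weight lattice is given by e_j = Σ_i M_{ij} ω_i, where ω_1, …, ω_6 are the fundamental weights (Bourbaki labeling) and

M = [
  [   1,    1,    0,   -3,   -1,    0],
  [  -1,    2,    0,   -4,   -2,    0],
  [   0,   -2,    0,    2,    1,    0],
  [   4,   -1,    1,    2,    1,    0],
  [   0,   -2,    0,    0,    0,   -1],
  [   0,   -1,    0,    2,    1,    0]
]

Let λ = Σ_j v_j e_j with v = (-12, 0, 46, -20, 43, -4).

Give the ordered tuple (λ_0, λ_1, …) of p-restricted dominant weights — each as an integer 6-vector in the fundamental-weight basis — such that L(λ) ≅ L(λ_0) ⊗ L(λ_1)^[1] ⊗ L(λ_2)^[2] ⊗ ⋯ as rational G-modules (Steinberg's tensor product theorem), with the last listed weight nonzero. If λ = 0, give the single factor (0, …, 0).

Change of basis e → ω: c = M·v where v = (-12, 0, 46, -20, 43, -4):
  c_1 = 1*-12 + 1*0 + 0*46 + -3*-20 + -1*43 + 0*-4 = 5
  c_2 = -1*-12 + 2*0 + 0*46 + -4*-20 + -2*43 + 0*-4 = 6
  c_3 = 0*-12 + -2*0 + 0*46 + 2*-20 + 1*43 + 0*-4 = 3
  c_4 = 4*-12 + -1*0 + 1*46 + 2*-20 + 1*43 + 0*-4 = 1
  c_5 = 0*-12 + -2*0 + 0*46 + 0*-20 + 0*43 + -1*-4 = 4
  c_6 = 0*-12 + -1*0 + 0*46 + 2*-20 + 1*43 + 0*-4 = 3
Expand coordinatewise in base 2:
  c_1 = 5 = 1·2^0 + 0·2^1 + 1·2^2
  c_2 = 6 = 0·2^0 + 1·2^1 + 1·2^2
  c_3 = 3 = 1·2^0 + 1·2^1
  c_4 = 1 = 1·2^0
  c_5 = 4 = 0·2^0 + 0·2^1 + 1·2^2
  c_6 = 3 = 1·2^0 + 1·2^1
p-restricted factor λ_0 = (1, 0, 1, 1, 0, 1)
p-restricted factor λ_1 = (0, 1, 1, 0, 0, 1)
p-restricted factor λ_2 = (1, 1, 0, 0, 1, 0)

((1, 0, 1, 1, 0, 1), (0, 1, 1, 0, 0, 1), (1, 1, 0, 0, 1, 0))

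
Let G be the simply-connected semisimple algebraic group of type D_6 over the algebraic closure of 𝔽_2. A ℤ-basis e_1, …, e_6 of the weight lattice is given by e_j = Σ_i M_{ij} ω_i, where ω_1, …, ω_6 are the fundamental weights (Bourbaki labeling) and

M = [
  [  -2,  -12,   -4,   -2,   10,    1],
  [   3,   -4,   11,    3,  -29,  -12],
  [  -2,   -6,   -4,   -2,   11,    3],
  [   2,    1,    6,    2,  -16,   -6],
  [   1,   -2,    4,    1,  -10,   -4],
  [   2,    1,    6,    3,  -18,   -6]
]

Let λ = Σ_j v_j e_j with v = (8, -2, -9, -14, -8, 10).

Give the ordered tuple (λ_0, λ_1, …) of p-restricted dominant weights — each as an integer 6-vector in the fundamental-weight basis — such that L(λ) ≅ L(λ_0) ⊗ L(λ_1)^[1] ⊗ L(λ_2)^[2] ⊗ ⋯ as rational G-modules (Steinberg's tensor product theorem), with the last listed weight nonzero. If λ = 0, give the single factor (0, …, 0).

((0, 1, 0, 0, 0, 0), (1, 1, 1, 0, 1, 1))

In the fundamental-weight basis, λ has coordinates c = M·v (v = (8, -2, -9, -14, -8, 10)):
  c_1 = -2*8 + -12*-2 + -4*-9 + -2*-14 + 10*-8 + 1*10 = 2
  c_2 = 3*8 + -4*-2 + 11*-9 + 3*-14 + -29*-8 + -12*10 = 3
  c_3 = -2*8 + -6*-2 + -4*-9 + -2*-14 + 11*-8 + 3*10 = 2
  c_4 = 2*8 + 1*-2 + 6*-9 + 2*-14 + -16*-8 + -6*10 = 0
  c_5 = 1*8 + -2*-2 + 4*-9 + 1*-14 + -10*-8 + -4*10 = 2
  c_6 = 2*8 + 1*-2 + 6*-9 + 3*-14 + -18*-8 + -6*10 = 2
Base-2 expansion of each c_i:
  c_1 = 2 = 0·2^0 + 1·2^1
  c_2 = 3 = 1·2^0 + 1·2^1
  c_3 = 2 = 0·2^0 + 1·2^1
  c_4 = 0
  c_5 = 2 = 0·2^0 + 1·2^1
  c_6 = 2 = 0·2^0 + 1·2^1
p-restricted factor λ_0 = (0, 1, 0, 0, 0, 0)
p-restricted factor λ_1 = (1, 1, 1, 0, 1, 1)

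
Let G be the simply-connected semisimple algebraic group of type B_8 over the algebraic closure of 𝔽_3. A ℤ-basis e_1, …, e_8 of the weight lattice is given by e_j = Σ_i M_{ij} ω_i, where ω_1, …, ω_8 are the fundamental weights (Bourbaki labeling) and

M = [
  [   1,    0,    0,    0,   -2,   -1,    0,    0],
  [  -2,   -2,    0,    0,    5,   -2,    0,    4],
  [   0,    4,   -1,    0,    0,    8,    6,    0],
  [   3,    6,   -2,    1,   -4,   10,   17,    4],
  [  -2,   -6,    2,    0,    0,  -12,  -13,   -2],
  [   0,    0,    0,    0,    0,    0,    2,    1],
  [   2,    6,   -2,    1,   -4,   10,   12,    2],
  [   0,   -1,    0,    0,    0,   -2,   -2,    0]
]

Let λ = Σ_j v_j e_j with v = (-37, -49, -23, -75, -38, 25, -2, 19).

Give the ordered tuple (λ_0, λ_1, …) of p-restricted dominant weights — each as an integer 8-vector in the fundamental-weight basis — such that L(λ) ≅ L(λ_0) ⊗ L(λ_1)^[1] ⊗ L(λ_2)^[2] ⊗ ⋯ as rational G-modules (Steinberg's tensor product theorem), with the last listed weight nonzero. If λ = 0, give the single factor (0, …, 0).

((2, 2, 0, 1, 1, 0, 1, 0), (1, 2, 2, 0, 0, 2, 0, 1), (1, 0, 1, 1, 1, 1, 2, 0))

In the fundamental-weight basis, λ has coordinates c = M·v (v = (-37, -49, -23, -75, -38, 25, -2, 19)):
  c_1 = (1)·(-37) + (0)·(-49) + (0)·(-23) + (0)·(-75) + (-2)·(-38) + (-1)·(25) + (0)·(-2) + 0·19 = 14
  c_2 = (-2)·(-37) + (-2)·(-49) + (0)·(-23) + (0)·(-75) + (5)·(-38) + (-2)·(25) + (0)·(-2) + 4·19 = 8
  c_3 = (0)·(-37) + (4)·(-49) + (-1)·(-23) + (0)·(-75) + (0)·(-38) + 8·25 + (6)·(-2) + 0·19 = 15
  c_4 = (3)·(-37) + (6)·(-49) + (-2)·(-23) + (1)·(-75) + (-4)·(-38) + 10·25 + (17)·(-2) + 4·19 = 10
  c_5 = (-2)·(-37) + (-6)·(-49) + (2)·(-23) + (0)·(-75) + (0)·(-38) + (-12)·(25) + (-13)·(-2) + (-2)·(19) = 10
  c_6 = (0)·(-37) + (0)·(-49) + (0)·(-23) + (0)·(-75) + (0)·(-38) + 0·25 + (2)·(-2) + 1·19 = 15
  c_7 = (2)·(-37) + (6)·(-49) + (-2)·(-23) + (1)·(-75) + (-4)·(-38) + 10·25 + (12)·(-2) + 2·19 = 19
  c_8 = (0)·(-37) + (-1)·(-49) + (0)·(-23) + (0)·(-75) + (0)·(-38) + (-2)·(25) + (-2)·(-2) + 0·19 = 3
p = 3; digits c_i = Σ_j d_{ij}·3^j, 0 ≤ d_{ij} < 3:
  c_1 = 14 = 2·3^0 + 1·3^1 + 1·3^2
  c_2 = 8 = 2·3^0 + 2·3^1
  c_3 = 15 = 0·3^0 + 2·3^1 + 1·3^2
  c_4 = 10 = 1·3^0 + 0·3^1 + 1·3^2
  c_5 = 10 = 1·3^0 + 0·3^1 + 1·3^2
  c_6 = 15 = 0·3^0 + 2·3^1 + 1·3^2
  c_7 = 19 = 1·3^0 + 0·3^1 + 2·3^2
  c_8 = 3 = 0·3^0 + 1·3^1
Factor λ_0 = (2, 2, 0, 1, 1, 0, 1, 0)
Factor λ_1 = (1, 2, 2, 0, 0, 2, 0, 1)
Factor λ_2 = (1, 0, 1, 1, 1, 1, 2, 0)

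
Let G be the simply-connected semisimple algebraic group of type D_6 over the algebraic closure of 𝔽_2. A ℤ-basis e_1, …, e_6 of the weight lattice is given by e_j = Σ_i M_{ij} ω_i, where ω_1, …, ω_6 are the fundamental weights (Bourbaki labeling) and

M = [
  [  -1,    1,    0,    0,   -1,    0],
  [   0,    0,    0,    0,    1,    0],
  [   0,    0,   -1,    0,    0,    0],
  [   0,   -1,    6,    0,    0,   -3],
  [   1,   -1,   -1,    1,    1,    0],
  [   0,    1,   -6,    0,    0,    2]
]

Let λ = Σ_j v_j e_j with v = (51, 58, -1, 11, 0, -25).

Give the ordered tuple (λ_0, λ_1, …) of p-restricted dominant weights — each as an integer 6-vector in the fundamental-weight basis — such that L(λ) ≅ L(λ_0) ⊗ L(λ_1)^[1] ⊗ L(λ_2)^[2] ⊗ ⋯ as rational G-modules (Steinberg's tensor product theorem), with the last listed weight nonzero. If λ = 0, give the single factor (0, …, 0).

((1, 0, 1, 1, 1, 0), (1, 0, 0, 1, 0, 1), (1, 0, 0, 0, 1, 1), (0, 0, 0, 1, 0, 1))

In the fundamental-weight basis, λ has coordinates c = M·v (v = (51, 58, -1, 11, 0, -25)):
  c_1 = -1*51 + 1*58 + 0*-1 + 0*11 + -1*0 + 0*-25 = 7
  c_2 = 0*51 + 0*58 + 0*-1 + 0*11 + 1*0 + 0*-25 = 0
  c_3 = 0*51 + 0*58 + -1*-1 + 0*11 + 0*0 + 0*-25 = 1
  c_4 = 0*51 + -1*58 + 6*-1 + 0*11 + 0*0 + -3*-25 = 11
  c_5 = 1*51 + -1*58 + -1*-1 + 1*11 + 1*0 + 0*-25 = 5
  c_6 = 0*51 + 1*58 + -6*-1 + 0*11 + 0*0 + 2*-25 = 14
Writing each c_i in base p = 2:
  c_1 = 7 = 1·2^0 + 1·2^1 + 1·2^2
  c_2 = 0
  c_3 = 1 = 1·2^0
  c_4 = 11 = 1·2^0 + 1·2^1 + 0·2^2 + 1·2^3
  c_5 = 5 = 1·2^0 + 0·2^1 + 1·2^2
  c_6 = 14 = 0·2^0 + 1·2^1 + 1·2^2 + 1·2^3
λ_0 = (1, 0, 1, 1, 1, 0)
λ_1 = (1, 0, 0, 1, 0, 1)
λ_2 = (1, 0, 0, 0, 1, 1)
λ_3 = (0, 0, 0, 1, 0, 1)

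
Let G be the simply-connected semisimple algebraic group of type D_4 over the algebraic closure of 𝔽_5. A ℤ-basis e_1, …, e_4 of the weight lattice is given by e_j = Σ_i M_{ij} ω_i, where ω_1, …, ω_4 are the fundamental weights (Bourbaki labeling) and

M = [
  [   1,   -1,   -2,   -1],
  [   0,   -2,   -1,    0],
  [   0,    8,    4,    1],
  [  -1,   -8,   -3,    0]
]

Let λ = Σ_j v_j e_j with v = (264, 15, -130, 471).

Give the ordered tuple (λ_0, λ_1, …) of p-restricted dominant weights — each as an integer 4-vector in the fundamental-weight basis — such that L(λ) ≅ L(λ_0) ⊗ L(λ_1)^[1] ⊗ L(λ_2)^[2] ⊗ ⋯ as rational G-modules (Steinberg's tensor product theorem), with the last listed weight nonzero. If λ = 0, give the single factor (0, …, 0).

Change of basis e → ω: c = M·v where v = (264, 15, -130, 471):
  c_1 = 1*264 + -1*15 + -2*-130 + -1*471 = 38
  c_2 = 0*264 + -2*15 + -1*-130 + 0*471 = 100
  c_3 = 0*264 + 8*15 + 4*-130 + 1*471 = 71
  c_4 = -1*264 + -8*15 + -3*-130 + 0*471 = 6
p = 5; digits c_i = Σ_j d_{ij}·5^j, 0 ≤ d_{ij} < 5:
  c_1 = 38 = 3·5^0 + 2·5^1 + 1·5^2
  c_2 = 100 = 0·5^0 + 0·5^1 + 4·5^2
  c_3 = 71 = 1·5^0 + 4·5^1 + 2·5^2
  c_4 = 6 = 1·5^0 + 1·5^1
λ_0 = (3, 0, 1, 1)
λ_1 = (2, 0, 4, 1)
λ_2 = (1, 4, 2, 0)

((3, 0, 1, 1), (2, 0, 4, 1), (1, 4, 2, 0))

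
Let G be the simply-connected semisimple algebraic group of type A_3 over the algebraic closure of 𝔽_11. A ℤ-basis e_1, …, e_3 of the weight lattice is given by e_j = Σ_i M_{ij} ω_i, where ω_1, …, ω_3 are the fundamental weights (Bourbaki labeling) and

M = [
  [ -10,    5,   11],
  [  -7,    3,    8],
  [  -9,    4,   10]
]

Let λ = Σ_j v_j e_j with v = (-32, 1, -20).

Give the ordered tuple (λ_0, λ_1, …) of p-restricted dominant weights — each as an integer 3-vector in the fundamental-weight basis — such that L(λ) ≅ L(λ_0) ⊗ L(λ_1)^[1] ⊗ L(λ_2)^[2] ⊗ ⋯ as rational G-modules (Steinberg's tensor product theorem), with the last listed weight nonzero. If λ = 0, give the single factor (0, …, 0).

In the fundamental-weight basis, λ has coordinates c = M·v (v = (-32, 1, -20)):
  c_1 = (-10)·(-32) + (5)·(1) + (11)·(-20) = 105
  c_2 = (-7)·(-32) + (3)·(1) + (8)·(-20) = 67
  c_3 = (-9)·(-32) + (4)·(1) + (10)·(-20) = 92
Expand coordinatewise in base 11:
  c_1 = 105 = 6·11^0 + 9·11^1
  c_2 = 67 = 1·11^0 + 6·11^1
  c_3 = 92 = 4·11^0 + 8·11^1
p-restricted factor λ_0 = (6, 1, 4)
p-restricted factor λ_1 = (9, 6, 8)

((6, 1, 4), (9, 6, 8))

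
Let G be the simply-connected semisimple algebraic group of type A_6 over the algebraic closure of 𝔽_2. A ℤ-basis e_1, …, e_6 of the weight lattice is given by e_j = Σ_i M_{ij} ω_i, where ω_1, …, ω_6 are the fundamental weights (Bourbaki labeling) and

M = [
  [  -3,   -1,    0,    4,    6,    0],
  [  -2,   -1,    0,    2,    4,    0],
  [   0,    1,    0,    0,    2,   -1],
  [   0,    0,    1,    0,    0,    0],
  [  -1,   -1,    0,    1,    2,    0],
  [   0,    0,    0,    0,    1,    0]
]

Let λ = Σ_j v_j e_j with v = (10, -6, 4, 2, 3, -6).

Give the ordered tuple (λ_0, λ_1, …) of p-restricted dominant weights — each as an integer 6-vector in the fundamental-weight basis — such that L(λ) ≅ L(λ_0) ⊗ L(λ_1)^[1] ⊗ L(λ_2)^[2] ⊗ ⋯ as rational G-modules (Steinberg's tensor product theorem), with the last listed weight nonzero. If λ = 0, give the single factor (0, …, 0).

Compute c_i = Σ_j M_{ij} v_j with v = (10, -6, 4, 2, 3, -6):
  c_1 = -3*10 + -1*-6 + 0*4 + 4*2 + 6*3 + 0*-6 = 2
  c_2 = -2*10 + -1*-6 + 0*4 + 2*2 + 4*3 + 0*-6 = 2
  c_3 = 0*10 + 1*-6 + 0*4 + 0*2 + 2*3 + -1*-6 = 6
  c_4 = 0*10 + 0*-6 + 1*4 + 0*2 + 0*3 + 0*-6 = 4
  c_5 = -1*10 + -1*-6 + 0*4 + 1*2 + 2*3 + 0*-6 = 4
  c_6 = 0*10 + 0*-6 + 0*4 + 0*2 + 1*3 + 0*-6 = 3
Base-2 expansion of each c_i:
  c_1 = 2 = 0·2^0 + 1·2^1
  c_2 = 2 = 0·2^0 + 1·2^1
  c_3 = 6 = 0·2^0 + 1·2^1 + 1·2^2
  c_4 = 4 = 0·2^0 + 0·2^1 + 1·2^2
  c_5 = 4 = 0·2^0 + 0·2^1 + 1·2^2
  c_6 = 3 = 1·2^0 + 1·2^1
λ_0 = (0, 0, 0, 0, 0, 1)
λ_1 = (1, 1, 1, 0, 0, 1)
λ_2 = (0, 0, 1, 1, 1, 0)

((0, 0, 0, 0, 0, 1), (1, 1, 1, 0, 0, 1), (0, 0, 1, 1, 1, 0))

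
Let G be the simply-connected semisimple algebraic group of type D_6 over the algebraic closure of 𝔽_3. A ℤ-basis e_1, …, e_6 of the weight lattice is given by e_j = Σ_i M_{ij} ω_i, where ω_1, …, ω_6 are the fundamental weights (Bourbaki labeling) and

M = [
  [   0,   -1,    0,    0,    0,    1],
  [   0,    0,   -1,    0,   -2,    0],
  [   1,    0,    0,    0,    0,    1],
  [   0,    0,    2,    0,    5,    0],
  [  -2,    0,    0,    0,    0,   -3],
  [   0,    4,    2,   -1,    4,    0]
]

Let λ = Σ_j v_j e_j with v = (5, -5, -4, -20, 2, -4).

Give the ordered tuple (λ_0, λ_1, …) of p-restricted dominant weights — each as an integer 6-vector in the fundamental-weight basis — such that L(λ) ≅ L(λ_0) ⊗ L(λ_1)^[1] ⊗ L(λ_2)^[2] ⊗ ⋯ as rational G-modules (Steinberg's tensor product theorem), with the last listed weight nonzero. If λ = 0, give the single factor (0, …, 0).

Compute c_i = Σ_j M_{ij} v_j with v = (5, -5, -4, -20, 2, -4):
  c_1 = 0*5 + -1*-5 + 0*-4 + 0*-20 + 0*2 + 1*-4 = 1
  c_2 = 0*5 + 0*-5 + -1*-4 + 0*-20 + -2*2 + 0*-4 = 0
  c_3 = 1*5 + 0*-5 + 0*-4 + 0*-20 + 0*2 + 1*-4 = 1
  c_4 = 0*5 + 0*-5 + 2*-4 + 0*-20 + 5*2 + 0*-4 = 2
  c_5 = -2*5 + 0*-5 + 0*-4 + 0*-20 + 0*2 + -3*-4 = 2
  c_6 = 0*5 + 4*-5 + 2*-4 + -1*-20 + 4*2 + 0*-4 = 0
Base-3 expansion of each c_i:
  c_1 = 1 = 1·3^0
  c_2 = 0
  c_3 = 1 = 1·3^0
  c_4 = 2 = 2·3^0
  c_5 = 2 = 2·3^0
  c_6 = 0
Factor λ_0 = (1, 0, 1, 2, 2, 0)

((1, 0, 1, 2, 2, 0),)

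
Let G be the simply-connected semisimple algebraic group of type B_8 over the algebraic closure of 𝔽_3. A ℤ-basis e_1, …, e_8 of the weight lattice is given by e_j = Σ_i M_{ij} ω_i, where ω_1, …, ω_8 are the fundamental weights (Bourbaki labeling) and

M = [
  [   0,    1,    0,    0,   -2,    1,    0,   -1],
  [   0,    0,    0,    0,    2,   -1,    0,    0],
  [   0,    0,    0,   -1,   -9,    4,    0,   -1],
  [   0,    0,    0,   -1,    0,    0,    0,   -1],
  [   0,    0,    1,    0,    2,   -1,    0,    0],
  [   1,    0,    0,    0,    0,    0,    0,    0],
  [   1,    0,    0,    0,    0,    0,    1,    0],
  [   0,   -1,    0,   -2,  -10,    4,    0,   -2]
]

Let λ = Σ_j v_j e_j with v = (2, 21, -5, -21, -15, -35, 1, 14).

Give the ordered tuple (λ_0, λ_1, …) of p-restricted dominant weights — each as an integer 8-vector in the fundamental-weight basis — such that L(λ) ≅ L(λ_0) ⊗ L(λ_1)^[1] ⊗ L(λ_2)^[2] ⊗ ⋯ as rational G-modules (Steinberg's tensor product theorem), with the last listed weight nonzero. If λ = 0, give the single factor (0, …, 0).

Change of basis e → ω: c = M·v where v = (2, 21, -5, -21, -15, -35, 1, 14):
  c_1 = 0·2 + 1·21 + (0)·(-5) + (0)·(-21) + (-2)·(-15) + (1)·(-35) + 0·1 + (-1)·(14) = 2
  c_2 = 0·2 + 0·21 + (0)·(-5) + (0)·(-21) + (2)·(-15) + (-1)·(-35) + 0·1 + 0·14 = 5
  c_3 = 0·2 + 0·21 + (0)·(-5) + (-1)·(-21) + (-9)·(-15) + (4)·(-35) + 0·1 + (-1)·(14) = 2
  c_4 = 0·2 + 0·21 + (0)·(-5) + (-1)·(-21) + (0)·(-15) + (0)·(-35) + 0·1 + (-1)·(14) = 7
  c_5 = 0·2 + 0·21 + (1)·(-5) + (0)·(-21) + (2)·(-15) + (-1)·(-35) + 0·1 + 0·14 = 0
  c_6 = 1·2 + 0·21 + (0)·(-5) + (0)·(-21) + (0)·(-15) + (0)·(-35) + 0·1 + 0·14 = 2
  c_7 = 1·2 + 0·21 + (0)·(-5) + (0)·(-21) + (0)·(-15) + (0)·(-35) + 1·1 + 0·14 = 3
  c_8 = 0·2 + (-1)·(21) + (0)·(-5) + (-2)·(-21) + (-10)·(-15) + (4)·(-35) + 0·1 + (-2)·(14) = 3
Writing each c_i in base p = 3:
  c_1 = 2 = 2·3^0
  c_2 = 5 = 2·3^0 + 1·3^1
  c_3 = 2 = 2·3^0
  c_4 = 7 = 1·3^0 + 2·3^1
  c_5 = 0
  c_6 = 2 = 2·3^0
  c_7 = 3 = 0·3^0 + 1·3^1
  c_8 = 3 = 0·3^0 + 1·3^1
Factor λ_0 = (2, 2, 2, 1, 0, 2, 0, 0)
Factor λ_1 = (0, 1, 0, 2, 0, 0, 1, 1)

((2, 2, 2, 1, 0, 2, 0, 0), (0, 1, 0, 2, 0, 0, 1, 1))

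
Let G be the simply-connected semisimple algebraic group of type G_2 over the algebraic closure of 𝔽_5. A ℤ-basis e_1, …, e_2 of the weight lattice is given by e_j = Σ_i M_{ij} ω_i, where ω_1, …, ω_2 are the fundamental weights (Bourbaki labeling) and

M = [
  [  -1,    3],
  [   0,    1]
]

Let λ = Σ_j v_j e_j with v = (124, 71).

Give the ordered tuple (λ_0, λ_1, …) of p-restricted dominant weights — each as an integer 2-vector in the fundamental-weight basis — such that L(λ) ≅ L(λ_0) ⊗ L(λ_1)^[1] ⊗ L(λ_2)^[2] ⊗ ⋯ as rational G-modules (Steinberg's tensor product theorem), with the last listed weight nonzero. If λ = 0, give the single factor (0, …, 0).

Converting to the ω-basis (c_i = row i of M dotted with v = (124, 71)):
  c_1 = (-1)·(124) + 3·71 = 89
  c_2 = 0·124 + 1·71 = 71
Expand coordinatewise in base 5:
  c_1 = 89 = 4·5^0 + 2·5^1 + 3·5^2
  c_2 = 71 = 1·5^0 + 4·5^1 + 2·5^2
p-restricted factor λ_0 = (4, 1)
p-restricted factor λ_1 = (2, 4)
p-restricted factor λ_2 = (3, 2)

((4, 1), (2, 4), (3, 2))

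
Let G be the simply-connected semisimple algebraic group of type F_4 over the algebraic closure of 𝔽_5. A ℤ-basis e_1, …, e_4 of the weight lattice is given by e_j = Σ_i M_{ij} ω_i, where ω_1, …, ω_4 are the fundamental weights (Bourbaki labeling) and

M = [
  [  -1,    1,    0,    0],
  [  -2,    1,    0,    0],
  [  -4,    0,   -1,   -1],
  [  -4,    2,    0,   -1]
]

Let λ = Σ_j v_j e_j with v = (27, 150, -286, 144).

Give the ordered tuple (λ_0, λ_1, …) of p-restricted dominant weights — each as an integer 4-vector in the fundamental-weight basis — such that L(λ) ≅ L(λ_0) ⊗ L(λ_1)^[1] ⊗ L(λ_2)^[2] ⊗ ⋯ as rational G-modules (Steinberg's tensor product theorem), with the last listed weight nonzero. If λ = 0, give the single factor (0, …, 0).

In the fundamental-weight basis, λ has coordinates c = M·v (v = (27, 150, -286, 144)):
  c_1 = (-1)·(27) + 1·150 + (0)·(-286) + 0·144 = 123
  c_2 = (-2)·(27) + 1·150 + (0)·(-286) + 0·144 = 96
  c_3 = (-4)·(27) + 0·150 + (-1)·(-286) + (-1)·(144) = 34
  c_4 = (-4)·(27) + 2·150 + (0)·(-286) + (-1)·(144) = 48
p = 5; digits c_i = Σ_j d_{ij}·5^j, 0 ≤ d_{ij} < 5:
  c_1 = 123 = 3·5^0 + 4·5^1 + 4·5^2
  c_2 = 96 = 1·5^0 + 4·5^1 + 3·5^2
  c_3 = 34 = 4·5^0 + 1·5^1 + 1·5^2
  c_4 = 48 = 3·5^0 + 4·5^1 + 1·5^2
λ_0 = (3, 1, 4, 3)
λ_1 = (4, 4, 1, 4)
λ_2 = (4, 3, 1, 1)

((3, 1, 4, 3), (4, 4, 1, 4), (4, 3, 1, 1))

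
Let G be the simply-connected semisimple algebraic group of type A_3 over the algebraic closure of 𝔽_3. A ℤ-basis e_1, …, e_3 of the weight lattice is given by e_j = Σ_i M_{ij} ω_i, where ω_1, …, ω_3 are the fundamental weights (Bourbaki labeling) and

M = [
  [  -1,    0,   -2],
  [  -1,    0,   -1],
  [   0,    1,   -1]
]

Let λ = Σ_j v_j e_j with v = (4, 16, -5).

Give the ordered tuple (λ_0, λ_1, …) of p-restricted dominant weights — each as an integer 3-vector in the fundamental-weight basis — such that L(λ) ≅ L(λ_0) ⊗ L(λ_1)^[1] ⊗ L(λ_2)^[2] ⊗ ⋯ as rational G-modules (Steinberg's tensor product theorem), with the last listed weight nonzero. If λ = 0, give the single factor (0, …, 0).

((0, 1, 0), (2, 0, 1), (0, 0, 2))

ω-coordinates c = M·v, v = (4, 16, -5):
  c_1 = (-1)·(4) + 0·16 + (-2)·(-5) = 6
  c_2 = (-1)·(4) + 0·16 + (-1)·(-5) = 1
  c_3 = 0·4 + 1·16 + (-1)·(-5) = 21
Expand coordinatewise in base 3:
  c_1 = 6 = 0·3^0 + 2·3^1
  c_2 = 1 = 1·3^0
  c_3 = 21 = 0·3^0 + 1·3^1 + 2·3^2
p-restricted factor λ_0 = (0, 1, 0)
p-restricted factor λ_1 = (2, 0, 1)
p-restricted factor λ_2 = (0, 0, 2)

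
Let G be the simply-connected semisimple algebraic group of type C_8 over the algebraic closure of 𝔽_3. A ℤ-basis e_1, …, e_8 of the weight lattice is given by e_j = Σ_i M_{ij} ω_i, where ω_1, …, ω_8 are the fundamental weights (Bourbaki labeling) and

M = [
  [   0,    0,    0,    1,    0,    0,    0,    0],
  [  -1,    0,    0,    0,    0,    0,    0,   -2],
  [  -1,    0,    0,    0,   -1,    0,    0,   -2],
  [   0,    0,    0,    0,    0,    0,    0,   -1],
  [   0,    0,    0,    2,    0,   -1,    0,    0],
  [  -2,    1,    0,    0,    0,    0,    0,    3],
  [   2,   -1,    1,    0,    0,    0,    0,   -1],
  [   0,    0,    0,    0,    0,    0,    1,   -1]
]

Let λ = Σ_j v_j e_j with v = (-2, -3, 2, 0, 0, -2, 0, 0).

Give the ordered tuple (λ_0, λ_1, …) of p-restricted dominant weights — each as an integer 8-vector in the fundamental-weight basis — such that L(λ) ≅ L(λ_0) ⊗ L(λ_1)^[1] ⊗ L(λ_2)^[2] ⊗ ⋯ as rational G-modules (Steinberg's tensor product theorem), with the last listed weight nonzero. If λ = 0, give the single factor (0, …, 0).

((0, 2, 2, 0, 2, 1, 1, 0),)

ω-coordinates c = M·v, v = (-2, -3, 2, 0, 0, -2, 0, 0):
  c_1 = (0)·(-2) + (0)·(-3) + 0·2 + 1·0 + 0·0 + (0)·(-2) + 0·0 + 0·0 = 0
  c_2 = (-1)·(-2) + (0)·(-3) + 0·2 + 0·0 + 0·0 + (0)·(-2) + 0·0 + (-2)·(0) = 2
  c_3 = (-1)·(-2) + (0)·(-3) + 0·2 + 0·0 + (-1)·(0) + (0)·(-2) + 0·0 + (-2)·(0) = 2
  c_4 = (0)·(-2) + (0)·(-3) + 0·2 + 0·0 + 0·0 + (0)·(-2) + 0·0 + (-1)·(0) = 0
  c_5 = (0)·(-2) + (0)·(-3) + 0·2 + 2·0 + 0·0 + (-1)·(-2) + 0·0 + 0·0 = 2
  c_6 = (-2)·(-2) + (1)·(-3) + 0·2 + 0·0 + 0·0 + (0)·(-2) + 0·0 + 3·0 = 1
  c_7 = (2)·(-2) + (-1)·(-3) + 1·2 + 0·0 + 0·0 + (0)·(-2) + 0·0 + (-1)·(0) = 1
  c_8 = (0)·(-2) + (0)·(-3) + 0·2 + 0·0 + 0·0 + (0)·(-2) + 1·0 + (-1)·(0) = 0
Writing each c_i in base p = 3:
  c_1 = 0
  c_2 = 2 = 2·3^0
  c_3 = 2 = 2·3^0
  c_4 = 0
  c_5 = 2 = 2·3^0
  c_6 = 1 = 1·3^0
  c_7 = 1 = 1·3^0
  c_8 = 0
λ_0 = (0, 2, 2, 0, 2, 1, 1, 0)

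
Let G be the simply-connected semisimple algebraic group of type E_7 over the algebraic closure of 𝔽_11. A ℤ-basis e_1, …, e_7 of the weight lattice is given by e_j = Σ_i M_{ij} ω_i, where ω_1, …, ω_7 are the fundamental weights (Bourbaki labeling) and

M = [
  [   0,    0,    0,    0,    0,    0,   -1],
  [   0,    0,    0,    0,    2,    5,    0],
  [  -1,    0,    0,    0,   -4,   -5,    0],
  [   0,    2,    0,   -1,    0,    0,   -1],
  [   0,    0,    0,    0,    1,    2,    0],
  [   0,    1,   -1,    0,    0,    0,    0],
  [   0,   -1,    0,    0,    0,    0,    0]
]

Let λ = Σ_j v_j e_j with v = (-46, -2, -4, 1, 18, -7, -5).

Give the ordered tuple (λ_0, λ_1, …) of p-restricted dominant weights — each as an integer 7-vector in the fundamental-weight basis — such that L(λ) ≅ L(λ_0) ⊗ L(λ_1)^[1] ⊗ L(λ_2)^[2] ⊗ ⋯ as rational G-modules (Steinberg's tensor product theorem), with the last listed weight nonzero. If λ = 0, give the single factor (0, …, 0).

Change of basis e → ω: c = M·v where v = (-46, -2, -4, 1, 18, -7, -5):
  c_1 = (0)·(-46) + (0)·(-2) + (0)·(-4) + 0·1 + 0·18 + (0)·(-7) + (-1)·(-5) = 5
  c_2 = (0)·(-46) + (0)·(-2) + (0)·(-4) + 0·1 + 2·18 + (5)·(-7) + (0)·(-5) = 1
  c_3 = (-1)·(-46) + (0)·(-2) + (0)·(-4) + 0·1 + (-4)·(18) + (-5)·(-7) + (0)·(-5) = 9
  c_4 = (0)·(-46) + (2)·(-2) + (0)·(-4) + (-1)·(1) + 0·18 + (0)·(-7) + (-1)·(-5) = 0
  c_5 = (0)·(-46) + (0)·(-2) + (0)·(-4) + 0·1 + 1·18 + (2)·(-7) + (0)·(-5) = 4
  c_6 = (0)·(-46) + (1)·(-2) + (-1)·(-4) + 0·1 + 0·18 + (0)·(-7) + (0)·(-5) = 2
  c_7 = (0)·(-46) + (-1)·(-2) + (0)·(-4) + 0·1 + 0·18 + (0)·(-7) + (0)·(-5) = 2
Writing each c_i in base p = 11:
  c_1 = 5 = 5·11^0
  c_2 = 1 = 1·11^0
  c_3 = 9 = 9·11^0
  c_4 = 0
  c_5 = 4 = 4·11^0
  c_6 = 2 = 2·11^0
  c_7 = 2 = 2·11^0
Factor λ_0 = (5, 1, 9, 0, 4, 2, 2)

((5, 1, 9, 0, 4, 2, 2),)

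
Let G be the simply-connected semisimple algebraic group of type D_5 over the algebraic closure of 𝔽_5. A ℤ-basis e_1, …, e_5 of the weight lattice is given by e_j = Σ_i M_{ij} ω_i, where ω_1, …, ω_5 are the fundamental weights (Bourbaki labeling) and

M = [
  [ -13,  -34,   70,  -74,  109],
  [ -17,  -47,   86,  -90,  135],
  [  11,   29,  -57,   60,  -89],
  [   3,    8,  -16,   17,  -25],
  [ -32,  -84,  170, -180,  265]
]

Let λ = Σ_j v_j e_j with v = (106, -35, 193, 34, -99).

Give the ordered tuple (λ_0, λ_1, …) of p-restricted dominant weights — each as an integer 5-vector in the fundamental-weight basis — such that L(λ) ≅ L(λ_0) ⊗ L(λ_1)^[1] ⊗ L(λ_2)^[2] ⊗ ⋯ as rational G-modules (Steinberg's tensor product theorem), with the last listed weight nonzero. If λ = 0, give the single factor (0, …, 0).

((0, 1, 1, 3, 3), (3, 3, 0, 0, 0))

Change of basis e → ω: c = M·v where v = (106, -35, 193, 34, -99):
  c_1 = (-13)·(106) + (-34)·(-35) + 70·193 + (-74)·(34) + (109)·(-99) = 15
  c_2 = (-17)·(106) + (-47)·(-35) + 86·193 + (-90)·(34) + (135)·(-99) = 16
  c_3 = 11·106 + (29)·(-35) + (-57)·(193) + 60·34 + (-89)·(-99) = 1
  c_4 = 3·106 + (8)·(-35) + (-16)·(193) + 17·34 + (-25)·(-99) = 3
  c_5 = (-32)·(106) + (-84)·(-35) + 170·193 + (-180)·(34) + (265)·(-99) = 3
Expand coordinatewise in base 5:
  c_1 = 15 = 0·5^0 + 3·5^1
  c_2 = 16 = 1·5^0 + 3·5^1
  c_3 = 1 = 1·5^0
  c_4 = 3 = 3·5^0
  c_5 = 3 = 3·5^0
p-restricted factor λ_0 = (0, 1, 1, 3, 3)
p-restricted factor λ_1 = (3, 3, 0, 0, 0)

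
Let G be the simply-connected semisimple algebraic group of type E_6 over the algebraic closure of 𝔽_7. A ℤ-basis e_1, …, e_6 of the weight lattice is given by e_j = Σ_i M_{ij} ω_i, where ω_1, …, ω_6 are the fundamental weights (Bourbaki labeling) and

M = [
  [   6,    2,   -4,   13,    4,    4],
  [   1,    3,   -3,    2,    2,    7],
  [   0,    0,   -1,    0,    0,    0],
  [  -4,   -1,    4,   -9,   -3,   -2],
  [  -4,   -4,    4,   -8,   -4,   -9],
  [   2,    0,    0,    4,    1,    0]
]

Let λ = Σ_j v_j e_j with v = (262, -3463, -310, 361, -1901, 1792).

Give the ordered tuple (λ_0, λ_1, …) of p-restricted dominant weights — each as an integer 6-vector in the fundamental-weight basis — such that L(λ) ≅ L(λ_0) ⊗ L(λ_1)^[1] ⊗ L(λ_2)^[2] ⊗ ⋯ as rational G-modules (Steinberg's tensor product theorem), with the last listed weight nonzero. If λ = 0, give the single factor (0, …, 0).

((3, 1, 2, 3, 5, 4), (6, 3, 2, 6, 0, 2), (2, 5, 6, 0, 3, 1))

In the fundamental-weight basis, λ has coordinates c = M·v (v = (262, -3463, -310, 361, -1901, 1792)):
  c_1 = 6*262 + 2*-3463 + -4*-310 + 13*361 + 4*-1901 + 4*1792 = 143
  c_2 = 1*262 + 3*-3463 + -3*-310 + 2*361 + 2*-1901 + 7*1792 = 267
  c_3 = 0*262 + 0*-3463 + -1*-310 + 0*361 + 0*-1901 + 0*1792 = 310
  c_4 = -4*262 + -1*-3463 + 4*-310 + -9*361 + -3*-1901 + -2*1792 = 45
  c_5 = -4*262 + -4*-3463 + 4*-310 + -8*361 + -4*-1901 + -9*1792 = 152
  c_6 = 2*262 + 0*-3463 + 0*-310 + 4*361 + 1*-1901 + 0*1792 = 67
Base-7 expansion of each c_i:
  c_1 = 143 = 3·7^0 + 6·7^1 + 2·7^2
  c_2 = 267 = 1·7^0 + 3·7^1 + 5·7^2
  c_3 = 310 = 2·7^0 + 2·7^1 + 6·7^2
  c_4 = 45 = 3·7^0 + 6·7^1
  c_5 = 152 = 5·7^0 + 0·7^1 + 3·7^2
  c_6 = 67 = 4·7^0 + 2·7^1 + 1·7^2
Factor λ_0 = (3, 1, 2, 3, 5, 4)
Factor λ_1 = (6, 3, 2, 6, 0, 2)
Factor λ_2 = (2, 5, 6, 0, 3, 1)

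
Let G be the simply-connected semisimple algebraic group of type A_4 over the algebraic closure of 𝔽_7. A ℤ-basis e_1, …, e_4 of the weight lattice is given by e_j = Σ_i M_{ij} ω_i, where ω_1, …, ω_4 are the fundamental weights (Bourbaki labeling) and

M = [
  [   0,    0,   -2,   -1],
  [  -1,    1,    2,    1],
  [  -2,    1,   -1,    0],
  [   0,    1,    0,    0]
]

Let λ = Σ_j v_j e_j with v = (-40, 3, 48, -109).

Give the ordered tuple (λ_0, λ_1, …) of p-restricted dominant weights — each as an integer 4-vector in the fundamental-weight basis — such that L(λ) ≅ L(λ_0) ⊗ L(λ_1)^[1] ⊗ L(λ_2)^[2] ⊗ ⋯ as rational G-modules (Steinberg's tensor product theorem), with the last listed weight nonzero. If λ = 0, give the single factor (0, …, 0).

((6, 2, 0, 3), (1, 4, 5, 0))

ω-coordinates c = M·v, v = (-40, 3, 48, -109):
  c_1 = (0)·(-40) + 0·3 + (-2)·(48) + (-1)·(-109) = 13
  c_2 = (-1)·(-40) + 1·3 + 2·48 + (1)·(-109) = 30
  c_3 = (-2)·(-40) + 1·3 + (-1)·(48) + (0)·(-109) = 35
  c_4 = (0)·(-40) + 1·3 + 0·48 + (0)·(-109) = 3
Expand coordinatewise in base 7:
  c_1 = 13 = 6·7^0 + 1·7^1
  c_2 = 30 = 2·7^0 + 4·7^1
  c_3 = 35 = 0·7^0 + 5·7^1
  c_4 = 3 = 3·7^0
p-restricted factor λ_0 = (6, 2, 0, 3)
p-restricted factor λ_1 = (1, 4, 5, 0)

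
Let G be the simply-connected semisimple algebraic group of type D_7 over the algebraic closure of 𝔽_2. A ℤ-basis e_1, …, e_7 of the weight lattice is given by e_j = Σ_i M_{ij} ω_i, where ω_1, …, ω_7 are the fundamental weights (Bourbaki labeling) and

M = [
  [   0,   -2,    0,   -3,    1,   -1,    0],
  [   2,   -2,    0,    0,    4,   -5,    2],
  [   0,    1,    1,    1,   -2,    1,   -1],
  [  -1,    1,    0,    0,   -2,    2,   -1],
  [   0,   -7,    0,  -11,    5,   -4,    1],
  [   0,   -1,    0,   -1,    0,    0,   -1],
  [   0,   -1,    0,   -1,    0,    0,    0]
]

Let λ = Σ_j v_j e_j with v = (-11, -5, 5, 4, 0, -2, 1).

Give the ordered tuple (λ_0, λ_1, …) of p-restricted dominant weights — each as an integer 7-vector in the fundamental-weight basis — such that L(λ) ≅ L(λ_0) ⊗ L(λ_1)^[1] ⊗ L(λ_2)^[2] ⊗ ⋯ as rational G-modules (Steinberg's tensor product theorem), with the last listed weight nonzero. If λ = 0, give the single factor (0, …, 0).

((0, 0, 1, 1, 0, 0, 1),)

In the fundamental-weight basis, λ has coordinates c = M·v (v = (-11, -5, 5, 4, 0, -2, 1)):
  c_1 = 0*-11 + -2*-5 + 0*5 + -3*4 + 1*0 + -1*-2 + 0*1 = 0
  c_2 = 2*-11 + -2*-5 + 0*5 + 0*4 + 4*0 + -5*-2 + 2*1 = 0
  c_3 = 0*-11 + 1*-5 + 1*5 + 1*4 + -2*0 + 1*-2 + -1*1 = 1
  c_4 = -1*-11 + 1*-5 + 0*5 + 0*4 + -2*0 + 2*-2 + -1*1 = 1
  c_5 = 0*-11 + -7*-5 + 0*5 + -11*4 + 5*0 + -4*-2 + 1*1 = 0
  c_6 = 0*-11 + -1*-5 + 0*5 + -1*4 + 0*0 + 0*-2 + -1*1 = 0
  c_7 = 0*-11 + -1*-5 + 0*5 + -1*4 + 0*0 + 0*-2 + 0*1 = 1
Writing each c_i in base p = 2:
  c_1 = 0
  c_2 = 0
  c_3 = 1 = 1·2^0
  c_4 = 1 = 1·2^0
  c_5 = 0
  c_6 = 0
  c_7 = 1 = 1·2^0
λ_0 = (0, 0, 1, 1, 0, 0, 1)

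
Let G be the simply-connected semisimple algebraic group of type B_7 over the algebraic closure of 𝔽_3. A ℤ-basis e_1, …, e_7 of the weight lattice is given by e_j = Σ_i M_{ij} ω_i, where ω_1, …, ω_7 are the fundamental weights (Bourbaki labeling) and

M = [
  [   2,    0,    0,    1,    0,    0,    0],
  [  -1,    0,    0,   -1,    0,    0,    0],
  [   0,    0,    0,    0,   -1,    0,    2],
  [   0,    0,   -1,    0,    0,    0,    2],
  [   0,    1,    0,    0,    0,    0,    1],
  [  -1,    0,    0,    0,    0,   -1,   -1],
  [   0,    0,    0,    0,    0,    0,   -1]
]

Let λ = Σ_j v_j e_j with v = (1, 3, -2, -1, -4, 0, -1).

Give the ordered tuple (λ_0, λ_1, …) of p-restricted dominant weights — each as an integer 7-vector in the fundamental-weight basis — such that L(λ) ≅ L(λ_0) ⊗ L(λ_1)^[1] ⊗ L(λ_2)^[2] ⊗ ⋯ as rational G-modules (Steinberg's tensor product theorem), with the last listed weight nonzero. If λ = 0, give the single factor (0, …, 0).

((1, 0, 2, 0, 2, 0, 1),)

Converting to the ω-basis (c_i = row i of M dotted with v = (1, 3, -2, -1, -4, 0, -1)):
  c_1 = 2*1 + 0*3 + 0*-2 + 1*-1 + 0*-4 + 0*0 + 0*-1 = 1
  c_2 = -1*1 + 0*3 + 0*-2 + -1*-1 + 0*-4 + 0*0 + 0*-1 = 0
  c_3 = 0*1 + 0*3 + 0*-2 + 0*-1 + -1*-4 + 0*0 + 2*-1 = 2
  c_4 = 0*1 + 0*3 + -1*-2 + 0*-1 + 0*-4 + 0*0 + 2*-1 = 0
  c_5 = 0*1 + 1*3 + 0*-2 + 0*-1 + 0*-4 + 0*0 + 1*-1 = 2
  c_6 = -1*1 + 0*3 + 0*-2 + 0*-1 + 0*-4 + -1*0 + -1*-1 = 0
  c_7 = 0*1 + 0*3 + 0*-2 + 0*-1 + 0*-4 + 0*0 + -1*-1 = 1
Base-3 expansion of each c_i:
  c_1 = 1 = 1·3^0
  c_2 = 0
  c_3 = 2 = 2·3^0
  c_4 = 0
  c_5 = 2 = 2·3^0
  c_6 = 0
  c_7 = 1 = 1·3^0
Factor λ_0 = (1, 0, 2, 0, 2, 0, 1)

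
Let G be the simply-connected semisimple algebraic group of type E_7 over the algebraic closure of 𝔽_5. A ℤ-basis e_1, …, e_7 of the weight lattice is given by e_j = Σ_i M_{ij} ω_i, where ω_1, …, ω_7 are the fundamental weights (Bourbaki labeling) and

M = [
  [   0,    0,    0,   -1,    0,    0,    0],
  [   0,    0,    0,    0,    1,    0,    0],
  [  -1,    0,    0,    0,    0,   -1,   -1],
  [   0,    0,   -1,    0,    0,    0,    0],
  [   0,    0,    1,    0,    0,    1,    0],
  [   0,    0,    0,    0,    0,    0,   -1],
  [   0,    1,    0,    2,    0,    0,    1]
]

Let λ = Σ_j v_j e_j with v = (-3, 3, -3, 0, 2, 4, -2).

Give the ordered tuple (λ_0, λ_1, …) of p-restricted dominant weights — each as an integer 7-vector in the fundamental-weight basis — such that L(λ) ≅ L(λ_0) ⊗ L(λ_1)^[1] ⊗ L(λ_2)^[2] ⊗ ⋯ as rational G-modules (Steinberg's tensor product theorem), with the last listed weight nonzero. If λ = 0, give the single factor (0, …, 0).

((0, 2, 1, 3, 1, 2, 1),)

In the fundamental-weight basis, λ has coordinates c = M·v (v = (-3, 3, -3, 0, 2, 4, -2)):
  c_1 = (0)·(-3) + (0)·(3) + (0)·(-3) + (-1)·(0) + (0)·(2) + (0)·(4) + (0)·(-2) = 0
  c_2 = (0)·(-3) + (0)·(3) + (0)·(-3) + (0)·(0) + (1)·(2) + (0)·(4) + (0)·(-2) = 2
  c_3 = (-1)·(-3) + (0)·(3) + (0)·(-3) + (0)·(0) + (0)·(2) + (-1)·(4) + (-1)·(-2) = 1
  c_4 = (0)·(-3) + (0)·(3) + (-1)·(-3) + (0)·(0) + (0)·(2) + (0)·(4) + (0)·(-2) = 3
  c_5 = (0)·(-3) + (0)·(3) + (1)·(-3) + (0)·(0) + (0)·(2) + (1)·(4) + (0)·(-2) = 1
  c_6 = (0)·(-3) + (0)·(3) + (0)·(-3) + (0)·(0) + (0)·(2) + (0)·(4) + (-1)·(-2) = 2
  c_7 = (0)·(-3) + (1)·(3) + (0)·(-3) + (2)·(0) + (0)·(2) + (0)·(4) + (1)·(-2) = 1
p = 5; digits c_i = Σ_j d_{ij}·5^j, 0 ≤ d_{ij} < 5:
  c_1 = 0
  c_2 = 2 = 2·5^0
  c_3 = 1 = 1·5^0
  c_4 = 3 = 3·5^0
  c_5 = 1 = 1·5^0
  c_6 = 2 = 2·5^0
  c_7 = 1 = 1·5^0
λ_0 = (0, 2, 1, 3, 1, 2, 1)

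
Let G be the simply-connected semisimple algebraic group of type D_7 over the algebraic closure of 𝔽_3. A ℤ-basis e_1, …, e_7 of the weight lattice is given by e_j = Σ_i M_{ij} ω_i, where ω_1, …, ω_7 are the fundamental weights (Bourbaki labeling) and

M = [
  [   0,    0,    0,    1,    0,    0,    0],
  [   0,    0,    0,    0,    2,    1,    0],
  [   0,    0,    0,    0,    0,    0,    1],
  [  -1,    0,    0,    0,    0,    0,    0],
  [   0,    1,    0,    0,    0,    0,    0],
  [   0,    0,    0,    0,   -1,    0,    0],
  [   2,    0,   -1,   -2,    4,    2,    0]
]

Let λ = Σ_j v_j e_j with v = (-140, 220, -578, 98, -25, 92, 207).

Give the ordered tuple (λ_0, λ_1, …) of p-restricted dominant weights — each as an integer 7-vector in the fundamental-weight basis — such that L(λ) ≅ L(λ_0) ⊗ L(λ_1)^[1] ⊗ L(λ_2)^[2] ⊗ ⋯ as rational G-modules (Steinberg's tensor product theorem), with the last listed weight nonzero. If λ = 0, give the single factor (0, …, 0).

In the fundamental-weight basis, λ has coordinates c = M·v (v = (-140, 220, -578, 98, -25, 92, 207)):
  c_1 = (0)·(-140) + (0)·(220) + (0)·(-578) + (1)·(98) + (0)·(-25) + (0)·(92) + (0)·(207) = 98
  c_2 = (0)·(-140) + (0)·(220) + (0)·(-578) + (0)·(98) + (2)·(-25) + (1)·(92) + (0)·(207) = 42
  c_3 = (0)·(-140) + (0)·(220) + (0)·(-578) + (0)·(98) + (0)·(-25) + (0)·(92) + (1)·(207) = 207
  c_4 = (-1)·(-140) + (0)·(220) + (0)·(-578) + (0)·(98) + (0)·(-25) + (0)·(92) + (0)·(207) = 140
  c_5 = (0)·(-140) + (1)·(220) + (0)·(-578) + (0)·(98) + (0)·(-25) + (0)·(92) + (0)·(207) = 220
  c_6 = (0)·(-140) + (0)·(220) + (0)·(-578) + (0)·(98) + (-1)·(-25) + (0)·(92) + (0)·(207) = 25
  c_7 = (2)·(-140) + (0)·(220) + (-1)·(-578) + (-2)·(98) + (4)·(-25) + (2)·(92) + (0)·(207) = 186
p = 3; digits c_i = Σ_j d_{ij}·3^j, 0 ≤ d_{ij} < 3:
  c_1 = 98 = 2·3^0 + 2·3^1 + 1·3^2 + 0·3^3 + 1·3^4
  c_2 = 42 = 0·3^0 + 2·3^1 + 1·3^2 + 1·3^3
  c_3 = 207 = 0·3^0 + 0·3^1 + 2·3^2 + 1·3^3 + 2·3^4
  c_4 = 140 = 2·3^0 + 1·3^1 + 0·3^2 + 2·3^3 + 1·3^4
  c_5 = 220 = 1·3^0 + 1·3^1 + 0·3^2 + 2·3^3 + 2·3^4
  c_6 = 25 = 1·3^0 + 2·3^1 + 2·3^2
  c_7 = 186 = 0·3^0 + 2·3^1 + 2·3^2 + 0·3^3 + 2·3^4
λ_0 = (2, 0, 0, 2, 1, 1, 0)
λ_1 = (2, 2, 0, 1, 1, 2, 2)
λ_2 = (1, 1, 2, 0, 0, 2, 2)
λ_3 = (0, 1, 1, 2, 2, 0, 0)
λ_4 = (1, 0, 2, 1, 2, 0, 2)

((2, 0, 0, 2, 1, 1, 0), (2, 2, 0, 1, 1, 2, 2), (1, 1, 2, 0, 0, 2, 2), (0, 1, 1, 2, 2, 0, 0), (1, 0, 2, 1, 2, 0, 2))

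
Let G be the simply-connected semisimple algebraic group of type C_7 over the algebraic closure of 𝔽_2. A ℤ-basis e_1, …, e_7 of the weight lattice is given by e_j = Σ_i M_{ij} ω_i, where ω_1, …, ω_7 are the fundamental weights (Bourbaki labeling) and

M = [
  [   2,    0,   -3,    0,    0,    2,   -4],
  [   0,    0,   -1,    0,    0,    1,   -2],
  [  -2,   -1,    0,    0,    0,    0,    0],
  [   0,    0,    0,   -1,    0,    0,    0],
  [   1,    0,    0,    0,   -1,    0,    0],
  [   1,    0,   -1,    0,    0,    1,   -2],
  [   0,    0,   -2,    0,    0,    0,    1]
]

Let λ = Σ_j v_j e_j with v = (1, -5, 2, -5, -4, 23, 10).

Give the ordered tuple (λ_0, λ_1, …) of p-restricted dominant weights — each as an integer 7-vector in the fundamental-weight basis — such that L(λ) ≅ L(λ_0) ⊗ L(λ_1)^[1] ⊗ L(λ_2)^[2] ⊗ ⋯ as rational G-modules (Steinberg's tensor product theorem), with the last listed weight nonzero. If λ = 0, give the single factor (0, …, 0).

ω-coordinates c = M·v, v = (1, -5, 2, -5, -4, 23, 10):
  c_1 = 2*1 + 0*-5 + -3*2 + 0*-5 + 0*-4 + 2*23 + -4*10 = 2
  c_2 = 0*1 + 0*-5 + -1*2 + 0*-5 + 0*-4 + 1*23 + -2*10 = 1
  c_3 = -2*1 + -1*-5 + 0*2 + 0*-5 + 0*-4 + 0*23 + 0*10 = 3
  c_4 = 0*1 + 0*-5 + 0*2 + -1*-5 + 0*-4 + 0*23 + 0*10 = 5
  c_5 = 1*1 + 0*-5 + 0*2 + 0*-5 + -1*-4 + 0*23 + 0*10 = 5
  c_6 = 1*1 + 0*-5 + -1*2 + 0*-5 + 0*-4 + 1*23 + -2*10 = 2
  c_7 = 0*1 + 0*-5 + -2*2 + 0*-5 + 0*-4 + 0*23 + 1*10 = 6
Base-2 expansion of each c_i:
  c_1 = 2 = 0·2^0 + 1·2^1
  c_2 = 1 = 1·2^0
  c_3 = 3 = 1·2^0 + 1·2^1
  c_4 = 5 = 1·2^0 + 0·2^1 + 1·2^2
  c_5 = 5 = 1·2^0 + 0·2^1 + 1·2^2
  c_6 = 2 = 0·2^0 + 1·2^1
  c_7 = 6 = 0·2^0 + 1·2^1 + 1·2^2
p-restricted factor λ_0 = (0, 1, 1, 1, 1, 0, 0)
p-restricted factor λ_1 = (1, 0, 1, 0, 0, 1, 1)
p-restricted factor λ_2 = (0, 0, 0, 1, 1, 0, 1)

((0, 1, 1, 1, 1, 0, 0), (1, 0, 1, 0, 0, 1, 1), (0, 0, 0, 1, 1, 0, 1))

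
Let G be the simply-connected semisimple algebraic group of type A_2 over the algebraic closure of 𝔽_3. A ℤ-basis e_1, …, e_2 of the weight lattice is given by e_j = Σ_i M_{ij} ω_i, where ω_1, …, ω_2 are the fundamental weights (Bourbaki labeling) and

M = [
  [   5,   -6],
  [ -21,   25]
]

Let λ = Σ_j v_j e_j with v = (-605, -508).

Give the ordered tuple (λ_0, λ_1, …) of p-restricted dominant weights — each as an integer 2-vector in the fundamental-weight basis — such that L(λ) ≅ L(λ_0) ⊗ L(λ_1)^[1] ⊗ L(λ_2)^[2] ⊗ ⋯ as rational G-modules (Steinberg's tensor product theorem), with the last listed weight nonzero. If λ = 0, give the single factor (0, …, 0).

Change of basis e → ω: c = M·v where v = (-605, -508):
  c_1 = (5)·(-605) + (-6)·(-508) = 23
  c_2 = (-21)·(-605) + (25)·(-508) = 5
p = 3; digits c_i = Σ_j d_{ij}·3^j, 0 ≤ d_{ij} < 3:
  c_1 = 23 = 2·3^0 + 1·3^1 + 2·3^2
  c_2 = 5 = 2·3^0 + 1·3^1
Factor λ_0 = (2, 2)
Factor λ_1 = (1, 1)
Factor λ_2 = (2, 0)

((2, 2), (1, 1), (2, 0))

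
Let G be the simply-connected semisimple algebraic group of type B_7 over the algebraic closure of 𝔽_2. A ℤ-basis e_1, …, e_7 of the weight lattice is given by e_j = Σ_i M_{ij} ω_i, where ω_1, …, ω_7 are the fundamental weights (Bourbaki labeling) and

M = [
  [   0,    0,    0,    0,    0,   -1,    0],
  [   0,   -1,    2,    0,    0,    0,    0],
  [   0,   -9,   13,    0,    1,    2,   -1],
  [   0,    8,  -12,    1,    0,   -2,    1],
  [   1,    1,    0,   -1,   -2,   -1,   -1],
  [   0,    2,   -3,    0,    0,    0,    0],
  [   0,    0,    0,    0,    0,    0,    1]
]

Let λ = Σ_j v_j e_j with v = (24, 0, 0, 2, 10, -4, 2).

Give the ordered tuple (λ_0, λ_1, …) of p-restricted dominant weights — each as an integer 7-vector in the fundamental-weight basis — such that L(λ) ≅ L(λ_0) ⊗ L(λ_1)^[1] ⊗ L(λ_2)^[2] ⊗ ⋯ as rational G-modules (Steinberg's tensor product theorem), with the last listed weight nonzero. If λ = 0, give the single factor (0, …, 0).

Converting to the ω-basis (c_i = row i of M dotted with v = (24, 0, 0, 2, 10, -4, 2)):
  c_1 = 0*24 + 0*0 + 0*0 + 0*2 + 0*10 + -1*-4 + 0*2 = 4
  c_2 = 0*24 + -1*0 + 2*0 + 0*2 + 0*10 + 0*-4 + 0*2 = 0
  c_3 = 0*24 + -9*0 + 13*0 + 0*2 + 1*10 + 2*-4 + -1*2 = 0
  c_4 = 0*24 + 8*0 + -12*0 + 1*2 + 0*10 + -2*-4 + 1*2 = 12
  c_5 = 1*24 + 1*0 + 0*0 + -1*2 + -2*10 + -1*-4 + -1*2 = 4
  c_6 = 0*24 + 2*0 + -3*0 + 0*2 + 0*10 + 0*-4 + 0*2 = 0
  c_7 = 0*24 + 0*0 + 0*0 + 0*2 + 0*10 + 0*-4 + 1*2 = 2
Writing each c_i in base p = 2:
  c_1 = 4 = 0·2^0 + 0·2^1 + 1·2^2
  c_2 = 0
  c_3 = 0
  c_4 = 12 = 0·2^0 + 0·2^1 + 1·2^2 + 1·2^3
  c_5 = 4 = 0·2^0 + 0·2^1 + 1·2^2
  c_6 = 0
  c_7 = 2 = 0·2^0 + 1·2^1
λ_0 = (0, 0, 0, 0, 0, 0, 0)
λ_1 = (0, 0, 0, 0, 0, 0, 1)
λ_2 = (1, 0, 0, 1, 1, 0, 0)
λ_3 = (0, 0, 0, 1, 0, 0, 0)

((0, 0, 0, 0, 0, 0, 0), (0, 0, 0, 0, 0, 0, 1), (1, 0, 0, 1, 1, 0, 0), (0, 0, 0, 1, 0, 0, 0))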